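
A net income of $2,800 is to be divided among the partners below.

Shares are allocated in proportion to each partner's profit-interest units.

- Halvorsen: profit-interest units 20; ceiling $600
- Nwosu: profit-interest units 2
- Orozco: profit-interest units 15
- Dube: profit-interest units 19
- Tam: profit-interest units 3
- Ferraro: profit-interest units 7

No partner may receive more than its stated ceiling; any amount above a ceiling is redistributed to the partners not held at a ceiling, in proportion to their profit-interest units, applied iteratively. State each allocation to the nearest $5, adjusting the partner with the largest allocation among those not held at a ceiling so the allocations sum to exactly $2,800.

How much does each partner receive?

Profit-interest units total: 66.
Unconstrained shares: Halvorsen 848.48; Nwosu 84.85; Orozco 636.36; Dube 806.06; Tam 127.27; Ferraro 296.97.
Cap binds for Halvorsen ($600); remaining pool $2,200 reallocated over remaining profit-interest units 46.
Remaining shares: Nwosu 95.65 → $95; Orozco 717.39 → $715; Dube 908.70 → $910; Tam 143.48 → $145; Ferraro 334.78 → $335.

Halvorsen: $600 | Nwosu: $95 | Orozco: $715 | Dube: $910 | Tam: $145 | Ferraro: $335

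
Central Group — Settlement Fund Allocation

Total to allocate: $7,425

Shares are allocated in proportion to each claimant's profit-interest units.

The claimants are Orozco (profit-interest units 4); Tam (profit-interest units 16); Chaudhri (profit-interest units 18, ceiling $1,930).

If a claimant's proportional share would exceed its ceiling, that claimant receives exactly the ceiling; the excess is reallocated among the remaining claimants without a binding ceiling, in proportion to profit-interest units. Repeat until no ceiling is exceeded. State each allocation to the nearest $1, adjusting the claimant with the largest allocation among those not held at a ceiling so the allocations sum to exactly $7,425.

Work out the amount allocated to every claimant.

Orozco: $1,099; Tam: $4,396; Chaudhri: $1,930

Profit-interest units total: 38.
Unconstrained shares: Orozco 781.58; Tam 3,126.32; Chaudhri 3,517.11.
Capped: Chaudhri ($1,930); residual $5,495 reallocated over remaining profit-interest units 20.
Remaining shares: Orozco 1,099.00 → $1,099; Tam 4,396.00 → $4,396.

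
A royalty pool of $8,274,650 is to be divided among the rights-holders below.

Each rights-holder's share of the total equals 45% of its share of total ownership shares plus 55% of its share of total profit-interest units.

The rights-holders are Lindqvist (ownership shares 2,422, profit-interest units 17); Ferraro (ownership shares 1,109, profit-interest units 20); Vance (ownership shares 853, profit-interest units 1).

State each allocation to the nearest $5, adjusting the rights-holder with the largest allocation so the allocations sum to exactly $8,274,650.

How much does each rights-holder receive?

Lindqvist: $4,093,145 | Ferraro: $3,337,235 | Vance: $844,270

Totals — ownership shares 4,384, profit-interest units 38.
Blended shares (45% ownership shares + 55% profit-interest units): Lindqvist 0.4947; Ferraro 0.4033; Vance 0.1020.
Raw shares: Lindqvist 4,093,148.37; Ferraro 3,337,233.22; Vance 844,268.41.
Rounded to nearest $5: Lindqvist $4,093,150; Ferraro $3,337,235; Vance $844,270. Sum = $8,274,655.
Difference $8,274,650 − $8,274,655 = −$5 applied to largest allocation (Lindqvist): Lindqvist becomes $4,093,145.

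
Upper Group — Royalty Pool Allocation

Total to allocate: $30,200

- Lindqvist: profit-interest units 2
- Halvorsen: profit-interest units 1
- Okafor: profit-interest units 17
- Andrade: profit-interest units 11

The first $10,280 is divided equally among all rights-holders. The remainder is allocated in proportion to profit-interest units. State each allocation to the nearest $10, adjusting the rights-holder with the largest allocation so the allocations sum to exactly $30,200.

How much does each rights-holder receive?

Lindqvist: $3,860; Halvorsen: $3,210; Okafor: $13,490; Andrade: $9,640

First tranche $10,280 split equally: $2,570 each.
Remainder $19,920 by profit-interest units (total 31): Lindqvist 1,285.16 → $1,290; Halvorsen 642.58 → $640; Okafor 10,923.87 → $10,920; Andrade 7,068.39 → $7,070.
Totals: Lindqvist $2,570 + $1,290 = $3,860; Halvorsen $2,570 + $640 = $3,210; Okafor $2,570 + $10,920 = $13,490; Andrade $2,570 + $7,070 = $9,640.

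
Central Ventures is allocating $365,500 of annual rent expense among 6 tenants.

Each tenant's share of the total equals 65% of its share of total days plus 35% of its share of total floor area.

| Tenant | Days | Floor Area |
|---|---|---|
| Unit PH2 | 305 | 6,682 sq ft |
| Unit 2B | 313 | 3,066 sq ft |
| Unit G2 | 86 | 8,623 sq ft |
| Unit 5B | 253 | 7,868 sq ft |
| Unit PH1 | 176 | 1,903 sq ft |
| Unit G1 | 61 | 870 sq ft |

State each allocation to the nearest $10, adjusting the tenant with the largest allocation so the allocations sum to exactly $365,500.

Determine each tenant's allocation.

Days total 1,194; floor area total 29,012.
Composite weights (65% days + 35% floor area): Unit PH2 0.2466; Unit 2B 0.2074; Unit G2 0.1508; Unit 5B 0.2326; Unit PH1 0.1188; Unit G1 0.0437.
Unrounded shares: Unit PH2 90,150.57; Unit 2B 75,798.04; Unit G2 55,133.87; Unit 5B 85,033.45; Unit PH1 43,410.49; Unit G1 15,973.58.
At nearest $10: Unit PH2 $90,150; Unit 2B $75,800; Unit G2 $55,130; Unit 5B $85,030; Unit PH1 $43,410; Unit G1 $15,970. Sum = $365,490.
Difference $365,500 − $365,490 = +$10 applied to largest allocation (Unit PH2): Unit PH2 becomes $90,160.

Unit PH2: $90,160 | Unit 2B: $75,800 | Unit G2: $55,130 | Unit 5B: $85,030 | Unit PH1: $43,410 | Unit G1: $15,970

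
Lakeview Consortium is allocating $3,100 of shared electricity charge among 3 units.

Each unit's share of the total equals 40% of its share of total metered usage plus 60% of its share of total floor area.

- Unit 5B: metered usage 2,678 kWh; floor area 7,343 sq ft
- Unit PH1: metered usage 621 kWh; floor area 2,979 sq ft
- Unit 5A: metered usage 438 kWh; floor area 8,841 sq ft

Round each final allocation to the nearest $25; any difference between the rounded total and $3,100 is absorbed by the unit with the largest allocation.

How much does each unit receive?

Unit 5B: $1,600 | Unit PH1: $500 | Unit 5A: $1,000

Totals — metered usage 3,737, floor area 19,163.
Composite weights (40% metered usage + 60% floor area): Unit 5B 0.5166; Unit PH1 0.1597; Unit 5A 0.3237.
Pro-rata amounts: Unit 5B 1,601.33; Unit PH1 495.21; Unit 5A 1,003.46.
Rounded to nearest $25: Unit 5B $1,600; Unit PH1 $500; Unit 5A $1,000. Sum = $3,100.
Sum already equals the total — no adjustment.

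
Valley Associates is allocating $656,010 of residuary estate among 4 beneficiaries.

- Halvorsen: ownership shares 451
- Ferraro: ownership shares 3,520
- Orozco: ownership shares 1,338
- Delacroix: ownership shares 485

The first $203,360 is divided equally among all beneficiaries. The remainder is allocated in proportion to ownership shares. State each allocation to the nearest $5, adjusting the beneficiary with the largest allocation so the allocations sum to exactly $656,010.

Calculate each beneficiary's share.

Halvorsen: $86,075 | Ferraro: $325,835 | Orozco: $155,370 | Delacroix: $88,730

Equal tier: $203,360 ÷ 4 = $50,840 apiece.
Remainder $452,650 by ownership shares (total 5,794): Halvorsen 35,233.89 → $35,235; Ferraro 274,996.20 → $274,995; Orozco 104,529.81 → $104,530; Delacroix 37,890.10 → $37,890.
Totals: Halvorsen $50,840 + $35,235 = $86,075; Ferraro $50,840 + $274,995 = $325,835; Orozco $50,840 + $104,530 = $155,370; Delacroix $50,840 + $37,890 = $88,730.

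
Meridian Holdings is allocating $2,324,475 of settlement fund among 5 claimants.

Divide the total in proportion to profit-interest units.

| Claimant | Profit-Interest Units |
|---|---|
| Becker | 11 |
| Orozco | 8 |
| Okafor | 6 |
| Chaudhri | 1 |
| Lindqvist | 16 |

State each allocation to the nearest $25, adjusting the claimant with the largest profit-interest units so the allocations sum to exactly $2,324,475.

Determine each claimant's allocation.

Total profit-interest units = 11 + 8 + 6 + 1 + 16 = 42.
Unrounded shares: Becker 608,791.07; Orozco 442,757.14; Okafor 332,067.86; Chaudhri 55,344.64; Lindqvist 885,514.29.
After rounding ($25): Becker $608,800; Orozco $442,750; Okafor $332,075; Chaudhri $55,350; Lindqvist $885,525. Sum = $2,324,500.
Difference $2,324,475 − $2,324,500 = −$25 applied to largest profit-interest units (Lindqvist): Lindqvist becomes $885,500.

Becker: $608,800; Orozco: $442,750; Okafor: $332,075; Chaudhri: $55,350; Lindqvist: $885,500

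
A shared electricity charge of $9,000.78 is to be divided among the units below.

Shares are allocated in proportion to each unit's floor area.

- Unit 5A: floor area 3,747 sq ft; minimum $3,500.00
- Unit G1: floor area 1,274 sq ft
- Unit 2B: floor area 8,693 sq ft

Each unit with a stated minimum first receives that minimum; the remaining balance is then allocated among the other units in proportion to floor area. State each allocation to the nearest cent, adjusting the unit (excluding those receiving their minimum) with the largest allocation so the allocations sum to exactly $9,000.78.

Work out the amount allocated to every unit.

Unit 5A: $3,500.00 · Unit G1: $703.12 · Unit 2B: $4,797.66

Minimums first: Unit 5A $3,500.00. Residual $5,500.78.
Residual split over remaining floor area 9,967: Unit G1 703.1197 → $703.12; Unit 2B 4,797.6603 → $4,797.66.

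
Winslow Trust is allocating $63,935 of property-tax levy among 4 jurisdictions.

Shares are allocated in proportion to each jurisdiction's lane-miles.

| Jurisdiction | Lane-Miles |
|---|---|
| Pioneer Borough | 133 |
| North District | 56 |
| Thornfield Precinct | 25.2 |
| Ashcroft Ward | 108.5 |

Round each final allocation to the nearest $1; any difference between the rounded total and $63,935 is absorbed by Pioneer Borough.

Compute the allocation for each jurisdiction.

Pioneer Borough: $26,350 · North District: $11,095 · Thornfield Precinct: $4,993 · Ashcroft Ward: $21,497

Total lane-miles = 322.7.
Proportional shares: Pioneer Borough 133/322.7 × $63,935 = 26,350.65; North District 56/322.7 × $63,935 = 11,095.01; Thornfield Precinct 25.2/322.7 × $63,935 = 4,992.75; Ashcroft Ward 108.5/322.7 × $63,935 = 21,496.58.
Rounded to nearest $1: Pioneer Borough $26,351; North District $11,095; Thornfield Precinct $4,993; Ashcroft Ward $21,497. Sum = $63,936.
Difference $63,935 − $63,936 = −$1 applied to Pioneer Borough: Pioneer Borough becomes $26,350.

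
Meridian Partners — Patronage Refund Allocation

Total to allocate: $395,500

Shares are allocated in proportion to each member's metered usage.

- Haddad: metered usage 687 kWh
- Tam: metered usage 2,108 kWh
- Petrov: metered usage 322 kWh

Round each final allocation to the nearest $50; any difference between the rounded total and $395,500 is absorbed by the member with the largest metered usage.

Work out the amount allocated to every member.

Total metered usage = 3,117.
Raw shares: Haddad 687/3,117 × $395,500 = 87,169.87; Tam 2,108/3,117 × $395,500 = 267,473.21; Petrov 322/3,117 × $395,500 = 40,856.91.
At nearest $50: Haddad $87,150; Tam $267,450; Petrov $40,850. Sum = $395,450.
Difference $395,500 − $395,450 = +$50 applied to largest metered usage (Tam): Tam becomes $267,500.

Haddad: $87,150; Tam: $267,500; Petrov: $40,850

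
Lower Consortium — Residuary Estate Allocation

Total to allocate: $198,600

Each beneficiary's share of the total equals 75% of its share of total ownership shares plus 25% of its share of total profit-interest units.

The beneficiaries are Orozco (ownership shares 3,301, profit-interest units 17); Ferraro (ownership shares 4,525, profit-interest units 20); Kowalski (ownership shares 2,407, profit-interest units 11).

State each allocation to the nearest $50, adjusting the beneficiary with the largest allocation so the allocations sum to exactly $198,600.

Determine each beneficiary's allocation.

Orozco: $65,650 | Ferraro: $86,550 | Kowalski: $46,400

Totals — ownership shares 10,233, profit-interest units 48.
Blended shares (75% ownership shares + 25% profit-interest units): Orozco 0.3305; Ferraro 0.4358; Kowalski 0.2337.
Unrounded shares: Orozco 65,633.23; Ferraro 86,552.72; Kowalski 46,414.05.
After rounding ($50): Orozco $65,650; Ferraro $86,550; Kowalski $46,400. Sum = $198,600.
No rounding difference to absorb.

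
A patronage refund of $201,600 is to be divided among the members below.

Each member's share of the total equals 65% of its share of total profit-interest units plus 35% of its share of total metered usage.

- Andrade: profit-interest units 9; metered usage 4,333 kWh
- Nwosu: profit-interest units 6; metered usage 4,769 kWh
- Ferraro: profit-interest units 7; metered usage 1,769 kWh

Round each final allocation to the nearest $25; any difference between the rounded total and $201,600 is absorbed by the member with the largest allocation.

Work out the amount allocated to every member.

Totals — profit-interest units 22, metered usage 10,871.
Blended shares (65% profit-interest units + 35% metered usage): Andrade 0.4054; Nwosu 0.3308; Ferraro 0.2638.
Raw shares: Andrade 81,731.32; Nwosu 66,692.15; Ferraro 53,176.53.
Rounded to nearest $25: Andrade $81,725; Nwosu $66,700; Ferraro $53,175. Sum = $201,600.
Sum already equals the total — no adjustment.

Andrade: $81,725 | Nwosu: $66,700 | Ferraro: $53,175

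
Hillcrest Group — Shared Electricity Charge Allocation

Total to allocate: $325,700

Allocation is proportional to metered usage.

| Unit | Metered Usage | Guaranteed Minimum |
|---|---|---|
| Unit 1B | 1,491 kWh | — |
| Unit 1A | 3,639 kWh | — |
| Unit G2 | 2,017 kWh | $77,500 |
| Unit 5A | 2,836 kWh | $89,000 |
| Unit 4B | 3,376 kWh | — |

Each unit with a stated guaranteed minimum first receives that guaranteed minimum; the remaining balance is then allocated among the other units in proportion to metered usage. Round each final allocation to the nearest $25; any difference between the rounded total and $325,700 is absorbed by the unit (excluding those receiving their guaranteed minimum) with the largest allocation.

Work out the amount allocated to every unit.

Unit 1B: $27,900; Unit 1A: $68,125; Unit G2: $77,500; Unit 5A: $89,000; Unit 4B: $63,175

Fund the minimums — Unit G2 $77,500; Unit 5A $89,000. Residual $159,200.
Residual split over remaining metered usage 8,506: Unit 1B 27,905.85 → $27,900; Unit 1A 68,108.25 → $68,100; Unit 4B 63,185.89 → $63,175.
Rounding difference +$25 applied to Unit 1A → $68,125.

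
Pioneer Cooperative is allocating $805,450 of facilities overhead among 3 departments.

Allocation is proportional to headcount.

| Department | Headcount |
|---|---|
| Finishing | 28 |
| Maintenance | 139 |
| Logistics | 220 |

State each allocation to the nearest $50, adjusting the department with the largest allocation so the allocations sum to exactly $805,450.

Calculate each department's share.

Total headcount = 387.
Raw shares: Finishing 28/387 × $805,450 = 58,275.45; Maintenance 139/387 × $805,450 = 289,295.99; Logistics 220/387 × $805,450 = 457,878.55.
At nearest $50: Finishing $58,300; Maintenance $289,300; Logistics $457,900. Sum = $805,500.
Difference $805,450 − $805,500 = −$50 applied to largest allocation (Logistics): Logistics becomes $457,850.

Finishing: $58,300 · Maintenance: $289,300 · Logistics: $457,850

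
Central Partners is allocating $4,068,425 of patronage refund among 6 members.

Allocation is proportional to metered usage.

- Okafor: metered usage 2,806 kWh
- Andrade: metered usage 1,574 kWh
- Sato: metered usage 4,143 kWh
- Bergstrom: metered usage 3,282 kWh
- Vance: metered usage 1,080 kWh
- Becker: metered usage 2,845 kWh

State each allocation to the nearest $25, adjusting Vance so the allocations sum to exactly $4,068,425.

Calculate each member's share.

Metered usage total: 15,730.
Raw shares: Okafor 2,806/15,730 × $4,068,425 = 725,747.02; Andrade 1,574/15,730 × $4,068,425 = 407,101.14; Sato 4,143/15,730 × $4,068,425 = 1,071,550.21; Bergstrom 3,282/15,730 × $4,068,425 = 848,860.19; Vance 1,080/15,730 × $4,068,425 = 279,332.42; Becker 2,845/15,730 × $4,068,425 = 735,834.02.
At nearest $25: Okafor $725,750; Andrade $407,100; Sato $1,071,550; Bergstrom $848,850; Vance $279,325; Becker $735,825. Sum = $4,068,400.
Difference $4,068,425 − $4,068,400 = +$25 applied to Vance: Vance becomes $279,350.

Okafor: $725,750 · Andrade: $407,100 · Sato: $1,071,550 · Bergstrom: $848,850 · Vance: $279,350 · Becker: $735,825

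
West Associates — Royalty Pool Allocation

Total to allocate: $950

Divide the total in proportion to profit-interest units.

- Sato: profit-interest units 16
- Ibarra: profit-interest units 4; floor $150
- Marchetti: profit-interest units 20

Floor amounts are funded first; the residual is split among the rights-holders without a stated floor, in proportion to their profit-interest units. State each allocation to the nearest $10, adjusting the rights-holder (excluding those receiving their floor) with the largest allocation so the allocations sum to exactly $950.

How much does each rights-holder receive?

Fund the minimums — Ibarra $150. Residual $800.
Residual split over remaining profit-interest units 36: Sato 355.56 → $360; Marchetti 444.44 → $440.

Sato: $360; Ibarra: $150; Marchetti: $440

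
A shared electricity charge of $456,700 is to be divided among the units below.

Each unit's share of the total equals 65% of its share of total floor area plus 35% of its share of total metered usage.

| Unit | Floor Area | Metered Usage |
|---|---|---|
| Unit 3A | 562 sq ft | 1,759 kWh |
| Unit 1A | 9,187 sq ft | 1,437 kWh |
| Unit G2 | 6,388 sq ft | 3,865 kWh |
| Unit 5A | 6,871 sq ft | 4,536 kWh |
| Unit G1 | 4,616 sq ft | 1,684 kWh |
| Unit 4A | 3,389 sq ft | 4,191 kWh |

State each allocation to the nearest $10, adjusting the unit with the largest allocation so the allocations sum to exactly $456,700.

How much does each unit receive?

Unit 3A: $21,470 | Unit 1A: $101,080 | Unit G2: $96,510 | Unit 5A: $107,270 | Unit G1: $59,590 | Unit 4A: $70,780

Floor area total 31,013; metered usage total 17,472.
Blended shares (65% floor area + 35% metered usage): Unit 3A 0.0470; Unit 1A 0.2213; Unit G2 0.2113; Unit 5A 0.2349; Unit G1 0.1305; Unit 4A 0.1550.
Raw shares: Unit 3A 21,471.89; Unit 1A 101,084.13; Unit G2 96,505.13; Unit 5A 107,267.12; Unit G1 59,590.44; Unit 4A 70,781.29.
Rounded to nearest $10: Unit 3A $21,470; Unit 1A $101,080; Unit G2 $96,510; Unit 5A $107,270; Unit G1 $59,590; Unit 4A $70,780. Sum = $456,700.
Rounded total matches; no reconciliation needed.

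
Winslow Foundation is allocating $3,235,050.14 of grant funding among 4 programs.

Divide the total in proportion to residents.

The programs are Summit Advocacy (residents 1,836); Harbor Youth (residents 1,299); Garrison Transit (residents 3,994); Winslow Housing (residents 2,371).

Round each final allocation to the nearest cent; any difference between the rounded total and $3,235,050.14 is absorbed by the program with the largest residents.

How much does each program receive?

Summit Advocacy: $625,216.01 | Harbor Youth: $442,350.54 | Garrison Transit: $1,360,083.18 | Winslow Housing: $807,400.41

Total residents = 1,836 + 1,299 + 3,994 + 2,371 = 9,500.
Unrounded shares: Summit Advocacy 625,216.0060; Harbor Youth 442,350.5402; Garrison Transit 1,360,083.1852; Winslow Housing 807,400.4086.
At nearest cent: Summit Advocacy $625,216.01; Harbor Youth $442,350.54; Garrison Transit $1,360,083.19; Winslow Housing $807,400.41. Sum = $3,235,050.15.
Difference $3,235,050.14 − $3,235,050.15 = −$0.01 applied to largest residents (Garrison Transit): Garrison Transit becomes $1,360,083.18.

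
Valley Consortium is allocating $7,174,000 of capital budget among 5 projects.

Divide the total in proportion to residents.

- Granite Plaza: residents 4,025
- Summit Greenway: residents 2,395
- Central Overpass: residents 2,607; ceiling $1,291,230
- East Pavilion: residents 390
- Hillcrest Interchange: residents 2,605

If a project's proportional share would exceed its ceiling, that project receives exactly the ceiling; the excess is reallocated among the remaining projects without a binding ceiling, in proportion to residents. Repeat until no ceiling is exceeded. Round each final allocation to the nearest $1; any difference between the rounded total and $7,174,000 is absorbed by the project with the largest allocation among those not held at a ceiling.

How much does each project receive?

Granite Plaza: $2,514,938; Summit Greenway: $1,496,467; Central Overpass: $1,291,230; East Pavilion: $243,684; Hillcrest Interchange: $1,627,681

Residents total: 12,022.
Unconstrained shares: Granite Plaza 2,401,875.73; Summit Greenway 1,429,190.65; Central Overpass 1,555,699.38; East Pavilion 232,728.33; Hillcrest Interchange 1,554,505.91.
Cap binds for Central Overpass ($1,291,230); residual $5,882,770 reallocated over remaining residents 9,415.
Redistributed shares: Granite Plaza 2,514,938.85 → $2,514,939; Summit Greenway 1,496,466.72 → $1,496,467; East Pavilion 243,683.52 → $243,684; Hillcrest Interchange 1,627,680.92 → $1,627,681.
Rounding difference −$1 applied to Granite Plaza → $2,514,938.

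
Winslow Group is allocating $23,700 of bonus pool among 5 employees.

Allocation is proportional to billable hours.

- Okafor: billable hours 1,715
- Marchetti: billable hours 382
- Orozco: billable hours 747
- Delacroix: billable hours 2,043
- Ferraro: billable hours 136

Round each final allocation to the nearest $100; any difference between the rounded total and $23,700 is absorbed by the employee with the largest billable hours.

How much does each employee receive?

Okafor: $8,100 | Marchetti: $1,800 | Orozco: $3,500 | Delacroix: $9,700 | Ferraro: $600

Sum of billable hours: 5,023.
Unrounded shares: Okafor 1,715/5,023 × $23,700 = 8,091.88; Marchetti 382/5,023 × $23,700 = 1,802.39; Orozco 747/5,023 × $23,700 = 3,524.57; Delacroix 2,043/5,023 × $23,700 = 9,639.48; Ferraro 136/5,023 × $23,700 = 641.69.
After rounding ($100): Okafor $8,100; Marchetti $1,800; Orozco $3,500; Delacroix $9,600; Ferraro $600. Sum = $23,600.
Difference $23,700 − $23,600 = +$100 applied to largest billable hours (Delacroix): Delacroix becomes $9,700.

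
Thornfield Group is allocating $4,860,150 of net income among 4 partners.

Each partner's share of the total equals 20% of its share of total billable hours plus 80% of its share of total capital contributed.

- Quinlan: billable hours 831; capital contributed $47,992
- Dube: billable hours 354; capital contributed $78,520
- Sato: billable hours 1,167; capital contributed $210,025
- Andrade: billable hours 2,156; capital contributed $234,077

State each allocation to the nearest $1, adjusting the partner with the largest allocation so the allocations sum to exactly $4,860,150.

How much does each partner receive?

Quinlan: $506,197 · Dube: $611,360 · Sato: $1,682,727 · Andrade: $2,059,866

Totals — billable hours 4,508, capital contributed 570,614.
Composite weights (20% billable hours + 80% capital contributed): Quinlan 0.1042; Dube 0.1258; Sato 0.3462; Andrade 0.4238.
Proportional shares: Quinlan 506,196.80; Dube 611,359.91; Sato 1,682,726.66; Andrade 2,059,866.63.
At nearest $1: Quinlan $506,197; Dube $611,360; Sato $1,682,727; Andrade $2,059,867. Sum = $4,860,151.
Difference $4,860,150 − $4,860,151 = −$1 applied to largest allocation (Andrade): Andrade becomes $2,059,866.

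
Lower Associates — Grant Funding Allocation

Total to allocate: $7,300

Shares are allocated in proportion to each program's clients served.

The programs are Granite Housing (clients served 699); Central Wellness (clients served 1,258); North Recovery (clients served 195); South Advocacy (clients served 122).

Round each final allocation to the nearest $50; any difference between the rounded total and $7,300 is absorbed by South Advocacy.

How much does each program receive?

Combined clients served = 2,274.
Raw shares: Granite Housing 699/2,274 × $7,300 = 2,243.93; Central Wellness 1,258/2,274 × $7,300 = 4,038.43; North Recovery 195/2,274 × $7,300 = 625.99; South Advocacy 122/2,274 × $7,300 = 391.64.
At nearest $50: Granite Housing $2,250; Central Wellness $4,050; North Recovery $650; South Advocacy $400. Sum = $7,350.
Difference $7,300 − $7,350 = −$50 applied to South Advocacy: South Advocacy becomes $350.

Granite Housing: $2,250 | Central Wellness: $4,050 | North Recovery: $650 | South Advocacy: $350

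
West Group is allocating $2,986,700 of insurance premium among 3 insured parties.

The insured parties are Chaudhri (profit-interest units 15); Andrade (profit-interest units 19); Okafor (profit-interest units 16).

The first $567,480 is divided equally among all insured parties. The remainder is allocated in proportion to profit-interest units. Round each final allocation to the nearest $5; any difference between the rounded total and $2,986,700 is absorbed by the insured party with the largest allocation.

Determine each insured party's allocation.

Chaudhri: $914,925 · Andrade: $1,108,465 · Okafor: $963,310

First tranche $567,480 split equally: $189,160 each.
Remainder $2,419,220 by profit-interest units (total 50): Chaudhri 725,766.00 → $725,765; Andrade 919,303.60 → $919,305; Okafor 774,150.40 → $774,150.
Totals: Chaudhri $189,160 + $725,765 = $914,925; Andrade $189,160 + $919,305 = $1,108,465; Okafor $189,160 + $774,150 = $963,310.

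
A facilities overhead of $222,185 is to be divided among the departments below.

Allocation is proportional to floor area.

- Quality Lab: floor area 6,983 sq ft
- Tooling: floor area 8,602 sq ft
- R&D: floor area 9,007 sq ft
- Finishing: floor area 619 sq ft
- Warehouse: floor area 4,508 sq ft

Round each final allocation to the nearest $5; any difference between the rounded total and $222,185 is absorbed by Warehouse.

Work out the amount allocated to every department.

Sum of floor area: 29,719.
Raw shares: Quality Lab 6,983/29,719 × $222,185 = 52,206.26; Tooling 8,602/29,719 × $222,185 = 64,310.22; R&D 9,007/29,719 × $222,185 = 67,338.08; Finishing 619/29,719 × $222,185 = 4,627.76; Warehouse 4,508/29,719 × $222,185 = 33,702.68.
At nearest $5: Quality Lab $52,205; Tooling $64,310; R&D $67,340; Finishing $4,630; Warehouse $33,705. Sum = $222,190.
Difference $222,185 − $222,190 = −$5 applied to Warehouse: Warehouse becomes $33,700.

Quality Lab: $52,205 · Tooling: $64,310 · R&D: $67,340 · Finishing: $4,630 · Warehouse: $33,700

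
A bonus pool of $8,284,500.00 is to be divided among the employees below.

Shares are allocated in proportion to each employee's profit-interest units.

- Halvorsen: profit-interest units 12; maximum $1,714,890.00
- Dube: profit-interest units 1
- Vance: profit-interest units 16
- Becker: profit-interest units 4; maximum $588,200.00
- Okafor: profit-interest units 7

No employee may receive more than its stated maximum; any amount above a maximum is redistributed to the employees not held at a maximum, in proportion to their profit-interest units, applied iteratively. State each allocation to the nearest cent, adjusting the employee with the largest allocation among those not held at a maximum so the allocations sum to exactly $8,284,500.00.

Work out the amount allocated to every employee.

Halvorsen: $1,714,890.00; Dube: $249,225.42; Vance: $3,987,606.66; Becker: $588,200.00; Okafor: $1,744,577.92

Profit-interest units total: 40.
Proportional shares (ignoring caps): Halvorsen 2,485,350.0000; Dube 207,112.5000; Vance 3,313,800.0000; Becker 828,450.0000; Okafor 1,449,787.5000.
Held at cap: Halvorsen ($1,714,890.00), Becker ($588,200.00); remaining pool $5,981,410.00 reallocated over remaining profit-interest units 24.
Shares after redistribution: Dube 249,225.4167 → $249,225.42; Vance 3,987,606.6667 → $3,987,606.67; Okafor 1,744,577.9167 → $1,744,577.92.
Rounding difference −$0.01 applied to Vance → $3,987,606.66.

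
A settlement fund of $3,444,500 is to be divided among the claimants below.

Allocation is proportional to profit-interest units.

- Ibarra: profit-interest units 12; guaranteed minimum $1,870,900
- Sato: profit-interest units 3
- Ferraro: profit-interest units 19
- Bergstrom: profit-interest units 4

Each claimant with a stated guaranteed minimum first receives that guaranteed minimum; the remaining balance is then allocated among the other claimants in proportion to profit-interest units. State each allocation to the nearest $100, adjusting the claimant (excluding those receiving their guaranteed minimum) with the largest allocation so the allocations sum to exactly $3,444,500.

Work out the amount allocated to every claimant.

Guaranteed amounts: Ibarra $1,870,900. Balance $1,573,600.
Balance split over remaining profit-interest units 26: Sato 181,569.23 → $181,600; Ferraro 1,149,938.46 → $1,149,900; Bergstrom 242,092.31 → $242,100.

Ibarra: $1,870,900 | Sato: $181,600 | Ferraro: $1,149,900 | Bergstrom: $242,100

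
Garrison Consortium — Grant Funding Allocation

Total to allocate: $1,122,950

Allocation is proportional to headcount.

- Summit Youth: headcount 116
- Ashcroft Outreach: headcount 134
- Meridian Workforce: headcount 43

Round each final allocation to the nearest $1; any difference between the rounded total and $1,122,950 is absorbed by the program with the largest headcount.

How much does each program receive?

Summit Youth: $444,581 | Ashcroft Outreach: $513,567 | Meridian Workforce: $164,802

Total headcount = 116 + 134 + 43 = 293.
Raw shares: Summit Youth 444,580.89; Ashcroft Outreach 513,567.58; Meridian Workforce 164,801.54.
After rounding ($1): Summit Youth $444,581; Ashcroft Outreach $513,568; Meridian Workforce $164,802. Sum = $1,122,951.
Difference $1,122,950 − $1,122,951 = −$1 applied to largest headcount (Ashcroft Outreach): Ashcroft Outreach becomes $513,567.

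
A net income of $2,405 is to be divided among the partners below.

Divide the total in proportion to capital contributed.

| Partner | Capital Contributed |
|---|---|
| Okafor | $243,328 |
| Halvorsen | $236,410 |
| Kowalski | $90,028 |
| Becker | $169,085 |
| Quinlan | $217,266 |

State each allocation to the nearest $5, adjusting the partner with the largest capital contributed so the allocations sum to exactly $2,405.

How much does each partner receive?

Sum of capital contributed: 956,117.
Proportional shares: Okafor 243,328/956,117 × $2,405 = 612.06; Halvorsen 236,410/956,117 × $2,405 = 594.66; Kowalski 90,028/956,117 × $2,405 = 226.45; Becker 169,085/956,117 × $2,405 = 425.31; Quinlan 217,266/956,117 × $2,405 = 546.51.
After rounding ($5): Okafor $610; Halvorsen $595; Kowalski $225; Becker $425; Quinlan $545. Sum = $2,400.
Difference $2,405 − $2,400 = +$5 applied to largest capital contributed (Okafor): Okafor becomes $615.

Okafor: $615 | Halvorsen: $595 | Kowalski: $225 | Becker: $425 | Quinlan: $545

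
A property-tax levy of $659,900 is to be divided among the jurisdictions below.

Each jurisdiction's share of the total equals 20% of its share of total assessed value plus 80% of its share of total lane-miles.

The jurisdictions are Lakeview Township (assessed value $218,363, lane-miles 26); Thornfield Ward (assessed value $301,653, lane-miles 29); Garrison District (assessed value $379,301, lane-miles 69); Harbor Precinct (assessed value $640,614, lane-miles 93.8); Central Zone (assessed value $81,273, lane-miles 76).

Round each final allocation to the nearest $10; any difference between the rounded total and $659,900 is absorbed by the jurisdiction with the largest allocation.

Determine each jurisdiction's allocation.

Lakeview Township: $64,500; Thornfield Ward: $76,670; Garrison District: $154,860; Harbor Precinct: $220,690; Central Zone: $143,180

Assessed value total 1,621,204; lane-miles total 293.8.
Combined weights (20% assessed value + 80% lane-miles): Lakeview Township 0.0977; Thornfield Ward 0.1162; Garrison District 0.2347; Harbor Precinct 0.3344; Central Zone 0.2170.
Pro-rata amounts: Lakeview Township 64,495.22; Thornfield Ward 76,666.35; Garrison District 154,862.31; Harbor Precinct 220,697.79; Central Zone 143,178.34.
Rounded to nearest $10: Lakeview Township $64,500; Thornfield Ward $76,670; Garrison District $154,860; Harbor Precinct $220,700; Central Zone $143,180. Sum = $659,910.
Difference $659,900 − $659,910 = −$10 applied to largest allocation (Harbor Precinct): Harbor Precinct becomes $220,690.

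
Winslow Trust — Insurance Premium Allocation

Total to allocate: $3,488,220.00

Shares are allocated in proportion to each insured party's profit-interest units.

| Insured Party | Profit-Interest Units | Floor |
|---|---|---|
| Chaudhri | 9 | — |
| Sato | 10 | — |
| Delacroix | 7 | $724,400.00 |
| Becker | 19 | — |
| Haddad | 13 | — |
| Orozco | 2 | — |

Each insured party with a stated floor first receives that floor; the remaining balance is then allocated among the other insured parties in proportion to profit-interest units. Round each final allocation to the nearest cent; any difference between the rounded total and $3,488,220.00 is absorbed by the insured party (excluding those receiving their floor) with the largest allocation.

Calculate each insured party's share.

Fund the minimums — Delacroix $724,400.00. Balance $2,763,820.00.
Balance split over remaining profit-interest units 53: Chaudhri 469,327.9245 → $469,327.92; Sato 521,475.4717 → $521,475.47; Becker 990,803.3962 → $990,803.40; Haddad 677,918.1132 → $677,918.11; Orozco 104,295.0943 → $104,295.09.
Rounding difference +$0.01 applied to Becker → $990,803.41.

Chaudhri: $469,327.92 | Sato: $521,475.47 | Delacroix: $724,400.00 | Becker: $990,803.41 | Haddad: $677,918.11 | Orozco: $104,295.09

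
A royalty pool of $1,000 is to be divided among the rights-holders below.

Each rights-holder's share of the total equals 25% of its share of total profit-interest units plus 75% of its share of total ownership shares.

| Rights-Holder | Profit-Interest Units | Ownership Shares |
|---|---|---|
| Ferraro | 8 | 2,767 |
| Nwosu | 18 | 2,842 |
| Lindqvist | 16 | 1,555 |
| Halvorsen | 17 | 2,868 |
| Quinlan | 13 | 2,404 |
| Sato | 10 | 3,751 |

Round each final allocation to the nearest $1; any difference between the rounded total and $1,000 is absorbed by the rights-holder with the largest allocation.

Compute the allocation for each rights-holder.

Ferraro: $153; Nwosu: $187; Lindqvist: $121; Halvorsen: $185; Quinlan: $151; Sato: $203

Totals — profit-interest units 82, ownership shares 16,187.
Blended shares (25% profit-interest units + 75% ownership shares): Ferraro 0.1526; Nwosu 0.1866; Lindqvist 0.1208; Halvorsen 0.1847; Quinlan 0.1510; Sato 0.2043.
Pro-rata amounts: Ferraro 152.59; Nwosu 186.56; Lindqvist 120.83; Halvorsen 184.71; Quinlan 151.02; Sato 204.28.
After rounding ($1): Ferraro $153; Nwosu $187; Lindqvist $121; Halvorsen $185; Quinlan $151; Sato $204. Sum = $1,001.
Difference $1,000 − $1,001 = −$1 applied to largest allocation (Sato): Sato becomes $203.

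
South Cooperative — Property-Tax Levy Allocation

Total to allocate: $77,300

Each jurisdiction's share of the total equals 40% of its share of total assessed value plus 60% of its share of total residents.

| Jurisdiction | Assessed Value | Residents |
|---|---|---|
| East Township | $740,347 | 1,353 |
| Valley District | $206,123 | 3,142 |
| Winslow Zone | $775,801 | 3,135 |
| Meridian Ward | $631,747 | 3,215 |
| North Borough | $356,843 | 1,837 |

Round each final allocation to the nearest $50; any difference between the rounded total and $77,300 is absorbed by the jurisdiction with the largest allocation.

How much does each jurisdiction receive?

Assessed value total 2,710,861; residents total 12,682.
Blended shares (40% assessed value + 60% residents): East Township 0.1733; Valley District 0.1791; Winslow Zone 0.2628; Meridian Ward 0.2453; North Borough 0.1396.
Proportional shares: East Township 13,392.50; Valley District 13,841.80; Winslow Zone 20,313.93; Meridian Ward 18,963.43; North Borough 10,788.33.
After rounding ($50): East Township $13,400; Valley District $13,850; Winslow Zone $20,300; Meridian Ward $18,950; North Borough $10,800. Sum = $77,300.
No rounding difference to absorb.

East Township: $13,400 · Valley District: $13,850 · Winslow Zone: $20,300 · Meridian Ward: $18,950 · North Borough: $10,800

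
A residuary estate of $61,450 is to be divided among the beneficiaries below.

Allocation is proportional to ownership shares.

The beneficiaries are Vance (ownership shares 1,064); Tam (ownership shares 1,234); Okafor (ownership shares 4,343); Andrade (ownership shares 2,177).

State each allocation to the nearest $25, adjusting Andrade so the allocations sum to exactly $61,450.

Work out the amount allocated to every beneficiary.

Vance: $7,425 · Tam: $8,600 · Okafor: $30,275 · Andrade: $15,150

Combined ownership shares = 8,818.
Unrounded shares: Vance 1,064/8,818 × $61,450 = 7,414.70; Tam 1,234/8,818 × $61,450 = 8,599.38; Okafor 4,343/8,818 × $61,450 = 30,265.07; Andrade 2,177/8,818 × $61,450 = 15,170.86.
After rounding ($25): Vance $7,425; Tam $8,600; Okafor $30,275; Andrade $15,175. Sum = $61,475.
Difference $61,450 − $61,475 = −$25 applied to Andrade: Andrade becomes $15,150.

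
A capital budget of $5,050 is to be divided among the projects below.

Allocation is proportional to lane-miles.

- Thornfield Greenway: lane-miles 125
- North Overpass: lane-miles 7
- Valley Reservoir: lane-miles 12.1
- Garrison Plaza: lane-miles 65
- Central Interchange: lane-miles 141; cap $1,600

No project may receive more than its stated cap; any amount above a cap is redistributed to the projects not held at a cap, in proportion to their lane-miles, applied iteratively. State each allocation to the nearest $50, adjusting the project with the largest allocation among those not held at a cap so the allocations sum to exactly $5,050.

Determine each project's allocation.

Thornfield Greenway: $2,100 | North Overpass: $100 | Valley Reservoir: $200 | Garrison Plaza: $1,050 | Central Interchange: $1,600

Lane-miles total: 350.1.
Pro-rata shares before constraints: Thornfield Greenway 1,803.06; North Overpass 100.97; Valley Reservoir 174.54; Garrison Plaza 937.59; Central Interchange 2,033.85.
Held at cap: Central Interchange ($1,600); residual $3,450 reallocated over remaining lane-miles 209.1.
Redistributed shares: Thornfield Greenway 2,062.41 → $2,050; North Overpass 115.49 → $100; Valley Reservoir 199.64 → $200; Garrison Plaza 1,072.45 → $1,050.
Rounding difference +$50 applied to Thornfield Greenway → $2,100.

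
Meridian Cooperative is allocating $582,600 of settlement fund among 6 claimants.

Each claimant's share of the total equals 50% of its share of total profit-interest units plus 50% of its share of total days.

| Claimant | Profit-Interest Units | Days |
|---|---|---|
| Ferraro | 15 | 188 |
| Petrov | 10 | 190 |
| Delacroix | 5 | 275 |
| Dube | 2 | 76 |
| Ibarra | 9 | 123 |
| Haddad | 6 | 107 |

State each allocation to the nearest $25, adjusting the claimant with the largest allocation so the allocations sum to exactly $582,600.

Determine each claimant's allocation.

Profit-interest units total 47; days total 959.
Blended shares (50% profit-interest units + 50% days): Ferraro 0.2576; Petrov 0.2054; Delacroix 0.1966; Dube 0.0609; Ibarra 0.1599; Haddad 0.1196.
Unrounded shares: Ferraro 150,073.82; Petrov 119,691.97; Delacroix 114,521.69; Dube 35,481.04; Ibarra 93,142.58; Haddad 69,688.90.
Rounded to nearest $25: Ferraro $150,075; Petrov $119,700; Delacroix $114,525; Dube $35,475; Ibarra $93,150; Haddad $69,700. Sum = $582,625.
Difference $582,600 − $582,625 = −$25 applied to largest allocation (Ferraro): Ferraro becomes $150,050.

Ferraro: $150,050 · Petrov: $119,700 · Delacroix: $114,525 · Dube: $35,475 · Ibarra: $93,150 · Haddad: $69,700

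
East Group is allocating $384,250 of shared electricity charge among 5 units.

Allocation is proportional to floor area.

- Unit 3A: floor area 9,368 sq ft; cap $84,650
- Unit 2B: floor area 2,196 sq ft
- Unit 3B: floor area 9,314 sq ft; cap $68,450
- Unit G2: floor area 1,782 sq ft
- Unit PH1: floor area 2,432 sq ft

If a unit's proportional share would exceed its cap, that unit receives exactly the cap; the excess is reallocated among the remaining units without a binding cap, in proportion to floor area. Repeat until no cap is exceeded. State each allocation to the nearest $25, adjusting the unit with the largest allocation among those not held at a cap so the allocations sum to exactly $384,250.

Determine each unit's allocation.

Combined floor area = 25,092.
Proportional shares (ignoring caps): Unit 3A 143,458.23; Unit 2B 33,628.77; Unit 3B 142,631.30; Unit G2 27,288.92; Unit PH1 37,242.79.
Cap binds for Unit 3A ($84,650), Unit 3B ($68,450); residual $231,150 reallocated over remaining floor area 6,410.
Shares after redistribution: Unit 2B 79,189.61 → $79,200; Unit G2 64,260.42 → $64,250; Unit PH1 87,699.97 → $87,700.

Unit 3A: $84,650 · Unit 2B: $79,200 · Unit 3B: $68,450 · Unit G2: $64,250 · Unit PH1: $87,700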